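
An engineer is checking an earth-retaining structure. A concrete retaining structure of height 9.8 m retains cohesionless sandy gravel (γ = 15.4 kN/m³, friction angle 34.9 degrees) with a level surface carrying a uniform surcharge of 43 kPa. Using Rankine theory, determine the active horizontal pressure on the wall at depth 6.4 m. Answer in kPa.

K_a = (1 − sin φ)/(1 + sin φ) = 0.2721.
σ_v = γz + q = 15.4 × 6.4 + 43 = 141.6 kPa.
σ_h = K_a σ_v = 0.2721 × 141.6 = 38.53 kPa.

38.5 kPa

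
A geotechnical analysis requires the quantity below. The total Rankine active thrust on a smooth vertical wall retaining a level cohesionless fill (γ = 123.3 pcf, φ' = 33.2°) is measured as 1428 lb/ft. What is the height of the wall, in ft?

8.90 ft

K_a = 0.2924. P_a = ½ K_a γ H² ⇒ H = √(2P_a/(K_a γ)).
H = √(2×1428/(0.2924×123.3)) = 8.901 ft.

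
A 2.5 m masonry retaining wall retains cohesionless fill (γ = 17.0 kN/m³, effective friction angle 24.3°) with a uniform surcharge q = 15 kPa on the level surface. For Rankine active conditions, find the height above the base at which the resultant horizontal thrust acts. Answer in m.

K_a = 0.4169.
Triangular part P₁ = ½K_aγH² = 22.15 at H/3 = 0.8333 m; rectangular part P₂ = K_a q H = 15.63 at H/2 = 1.250 m.
ȳ = (P₁·0.8333 + P₂·1.250)/(P₁+P₂) = 1.006 m.

1.01 m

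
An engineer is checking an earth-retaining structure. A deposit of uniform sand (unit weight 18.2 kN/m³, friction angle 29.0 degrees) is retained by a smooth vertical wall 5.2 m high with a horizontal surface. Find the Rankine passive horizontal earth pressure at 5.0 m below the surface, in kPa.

262 kPa

K_p = (1 + sin φ)/(1 − sin φ) = 2.882.
σ_h = K_p γ z = 2.882 × 18.2 × 5.0 = 262.3 kPa.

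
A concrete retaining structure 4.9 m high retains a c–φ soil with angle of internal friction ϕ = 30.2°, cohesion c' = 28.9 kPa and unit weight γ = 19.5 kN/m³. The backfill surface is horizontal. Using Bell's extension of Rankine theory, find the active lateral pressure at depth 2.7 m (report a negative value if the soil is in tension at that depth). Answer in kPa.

-15.8 kPa

K_a = (1 − sin φ)/(1 + sin φ) = 0.3307.
σ_a = K_a γ z − 2c√K_a = 0.3307×19.5×2.7 − 2×28.9×0.5750 = -15.83 kPa.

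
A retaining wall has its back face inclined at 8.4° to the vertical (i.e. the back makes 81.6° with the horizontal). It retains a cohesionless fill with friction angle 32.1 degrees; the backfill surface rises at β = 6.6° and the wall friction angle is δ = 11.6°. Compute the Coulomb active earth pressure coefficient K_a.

K_a = sin²(α+φ) / [sin²α · sin(α−δ) · (1 + √{sin(φ+δ)sin(φ−β) / (sin(α−δ)sin(α+β))})²].
With α = 81.6°, φ = 32.1°, δ = 11.6°, β = 6.6°: K_a = 0.3733.

0.373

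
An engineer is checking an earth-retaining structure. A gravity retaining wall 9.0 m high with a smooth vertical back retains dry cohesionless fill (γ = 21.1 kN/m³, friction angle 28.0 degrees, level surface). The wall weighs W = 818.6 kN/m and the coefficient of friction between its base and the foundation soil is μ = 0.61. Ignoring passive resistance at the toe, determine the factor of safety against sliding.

K_a = tan²(45° − 28.0°/2) = 0.3610.
P_a = ½K_aγH² = 0.5×0.3610×21.1×9.0² = 308.5 kN/m, acting at H/3 = 3.000 m above the base.
FS_sliding = μW / P_a = 0.61×818.6 / 308.5 = 1.619.

1.62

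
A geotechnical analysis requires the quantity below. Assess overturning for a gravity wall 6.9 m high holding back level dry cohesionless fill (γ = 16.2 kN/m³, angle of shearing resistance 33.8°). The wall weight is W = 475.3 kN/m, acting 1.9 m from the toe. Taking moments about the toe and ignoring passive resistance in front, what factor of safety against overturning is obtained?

3.57

K_a = tan²(45° − 33.8°/2) = 0.2851.
P_a = ½K_aγH² = 0.5×0.2851×16.2×6.9² = 109.9 kN/m, acting at H/3 = 2.300 m above the base.
Overturning moment M_o = P_a × H/3 = 109.9 × 2.300 = 252.9.
Resisting moment M_r = W × 1.9 = 475.3 × 1.9 = 903.1.
FS_overturning = M_r/M_o = 903.1/252.9 = 3.571.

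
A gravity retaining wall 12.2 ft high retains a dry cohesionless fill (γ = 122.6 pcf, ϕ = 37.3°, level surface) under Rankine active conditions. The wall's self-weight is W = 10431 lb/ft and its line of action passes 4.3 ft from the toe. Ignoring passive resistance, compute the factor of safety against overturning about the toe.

4.93

K_a = tan²(45° − 37.3°/2) = 0.2453.
P_a = ½K_aγH² = 0.5×0.2453×122.6×12.2² = 2238 lb/ft, acting at H/3 = 4.067 ft above the base.
Overturning moment M_o = P_a × H/3 = 2238 × 4.067 = 9103.
Resisting moment M_r = W × 4.3 = 10431 × 4.3 = 44850.
FS_overturning = M_r/M_o = 44850/9103 = 4.927.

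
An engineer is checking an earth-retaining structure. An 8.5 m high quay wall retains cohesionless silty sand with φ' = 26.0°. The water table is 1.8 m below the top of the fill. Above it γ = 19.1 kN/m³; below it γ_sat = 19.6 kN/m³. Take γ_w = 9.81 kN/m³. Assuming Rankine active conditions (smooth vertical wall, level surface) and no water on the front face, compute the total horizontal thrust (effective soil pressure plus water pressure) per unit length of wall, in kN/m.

K_a = tan²(45° − φ/2) = 0.3905.
γ' = 19.6 − 9.81 = 9.790 kN/m³. Depth below WT = 6.7 m.
σ'_h at WT = K_a γ d_w = 13.42 kPa; at base = 13.42 + K_a γ' × 6.7 = 39.04 kPa.
P₁ (0–1.8 m) = ½×13.42×1.8 = 12.08. P₂ (1.8–8.5 m) = ½(13.42+39.04)×6.7 = 175.7.
P_w = ½ γ_w h₂² = 0.5×9.81×6.7² = 220.2. Total = 12.08+175.7+220.2 = 408.0 kN/m.

408 kN/m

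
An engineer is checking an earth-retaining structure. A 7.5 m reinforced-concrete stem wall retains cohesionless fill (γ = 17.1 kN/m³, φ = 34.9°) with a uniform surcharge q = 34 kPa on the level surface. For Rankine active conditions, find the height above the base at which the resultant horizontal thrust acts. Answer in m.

2.93 m

K_a = 0.2721.
Triangular part P₁ = ½K_aγH² = 130.9 at H/3 = 2.500 m; rectangular part P₂ = K_a q H = 69.40 at H/2 = 3.750 m.
ȳ = (P₁·2.500 + P₂·3.750)/(P₁+P₂) = 2.933 m.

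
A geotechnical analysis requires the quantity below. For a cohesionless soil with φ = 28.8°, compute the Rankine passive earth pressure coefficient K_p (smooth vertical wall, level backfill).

2.86

K_p = (1 + sin φ)/(1 − sin φ) = tan²(45° + 28.8°/2) = 2.859.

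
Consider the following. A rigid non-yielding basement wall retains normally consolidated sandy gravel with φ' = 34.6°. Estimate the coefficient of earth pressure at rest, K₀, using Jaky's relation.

0.432

K₀ = 1 − sin φ' = 1 − sin 34.6° = 0.4322.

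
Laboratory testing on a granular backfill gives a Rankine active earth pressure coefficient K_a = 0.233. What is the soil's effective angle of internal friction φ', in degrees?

38.5°

K_a = tan²(45° − φ/2) ⇒ 45° − φ/2 = arctan(√0.233) = 25.77°.
φ = 2(45° − 25.77°) = 38.47°.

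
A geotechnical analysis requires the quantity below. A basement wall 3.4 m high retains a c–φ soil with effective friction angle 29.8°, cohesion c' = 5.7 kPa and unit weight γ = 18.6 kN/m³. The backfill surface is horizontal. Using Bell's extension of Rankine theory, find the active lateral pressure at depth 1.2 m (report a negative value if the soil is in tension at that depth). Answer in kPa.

K_a = (1 − sin φ)/(1 + sin φ) = 0.3360.
σ_a = K_a γ z − 2c√K_a = 0.3360×18.6×1.2 − 2×5.7×0.5797 = 0.8918 kPa.

0.892 kPa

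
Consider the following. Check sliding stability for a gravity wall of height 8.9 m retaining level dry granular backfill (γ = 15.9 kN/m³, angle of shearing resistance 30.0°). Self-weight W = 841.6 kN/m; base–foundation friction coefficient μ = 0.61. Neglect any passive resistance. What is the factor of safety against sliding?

2.45

K_a = tan²(45° − 30.0°/2) = 0.3333.
P_a = ½K_aγH² = 0.5×0.3333×15.9×8.9² = 209.9 kN/m, acting at H/3 = 2.967 m above the base.
FS_sliding = μW / P_a = 0.61×841.6 / 209.9 = 2.446.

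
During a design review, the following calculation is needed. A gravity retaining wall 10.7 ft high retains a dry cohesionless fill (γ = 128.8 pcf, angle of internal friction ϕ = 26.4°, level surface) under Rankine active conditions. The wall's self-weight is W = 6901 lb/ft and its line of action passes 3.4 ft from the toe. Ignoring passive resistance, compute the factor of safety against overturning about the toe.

K_a = tan²(45° − 26.4°/2) = 0.3844.
P_a = ½K_aγH² = 0.5×0.3844×128.8×10.7² = 2834 lb/ft, acting at H/3 = 3.567 ft above the base.
Overturning moment M_o = P_a × H/3 = 2834 × 3.567 = 10110.
Resisting moment M_r = W × 3.4 = 6901 × 3.4 = 23460.
FS_overturning = M_r/M_o = 23460/10110 = 2.321.

2.32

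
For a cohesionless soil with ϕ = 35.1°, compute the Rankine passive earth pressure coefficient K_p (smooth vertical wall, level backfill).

K_p = (1 + sin φ)/(1 − sin φ) = tan²(45° + 35.1°/2) = 3.706.

3.71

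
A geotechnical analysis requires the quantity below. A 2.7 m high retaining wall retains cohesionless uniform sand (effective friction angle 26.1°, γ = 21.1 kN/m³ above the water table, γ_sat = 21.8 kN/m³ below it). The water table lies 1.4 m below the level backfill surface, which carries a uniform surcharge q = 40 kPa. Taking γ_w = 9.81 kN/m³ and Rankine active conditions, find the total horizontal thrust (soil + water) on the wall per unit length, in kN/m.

77.2 kN/m

K_a = tan²(45° − φ/2) = 0.3889.
γ' = 21.8 − 9.81 = 11.99 kN/m³. h₂ = H − d_w = 1.3 m.
σ'_h: at surface K_a·q = 15.56; at WT K_a(q+γd_w) = 27.05; at base K_a(q+γd_w+γ'h₂) = 33.11 kPa.
P₁ = ½(15.56+27.05)×1.4 = 29.82; P₂ = ½(27.05+33.11)×1.3 = 39.10; P_w = ½γ_w h₂² = 8.289.
Total = 29.82+39.10+8.289 = 77.22 kN/m.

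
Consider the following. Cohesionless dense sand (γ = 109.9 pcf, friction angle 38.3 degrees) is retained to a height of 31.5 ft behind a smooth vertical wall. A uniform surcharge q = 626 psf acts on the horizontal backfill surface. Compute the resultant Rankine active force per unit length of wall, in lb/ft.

K_a = tan²(45° − φ/2) = 0.2347.
Soil triangle: ½ K_a γ H² = 0.5×0.2347×109.9×31.5² = 12800 lb/ft.
Surcharge rectangle: K_a q H = 0.2347×626×31.5 = 4629 lb/ft.
Total = 12800 + 4629 = 17430 lb/ft.

17400 lb/ft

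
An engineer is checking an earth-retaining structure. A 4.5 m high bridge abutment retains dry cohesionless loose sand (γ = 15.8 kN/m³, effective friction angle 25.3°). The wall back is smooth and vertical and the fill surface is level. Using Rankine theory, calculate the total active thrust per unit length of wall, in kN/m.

64.2 kN/m

K_a = tan²(45° − φ/2) = 0.4012.
P_a = ½ K_a γ H² = 0.5 × 0.4012 × 15.8 × 4.5² = 64.18 kN/m.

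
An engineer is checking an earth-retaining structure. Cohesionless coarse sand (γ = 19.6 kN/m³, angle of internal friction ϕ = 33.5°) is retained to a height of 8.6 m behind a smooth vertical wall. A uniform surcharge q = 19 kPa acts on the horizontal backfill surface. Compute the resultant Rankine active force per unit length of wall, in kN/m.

256 kN/m

K_a = tan²(45° − φ/2) = 0.2887.
Soil triangle: ½ K_a γ H² = 0.5×0.2887×19.6×8.6² = 209.3 kN/m.
Surcharge rectangle: K_a q H = 0.2887×19×8.6 = 47.18 kN/m.
Total = 209.3 + 47.18 = 256.4 kN/m.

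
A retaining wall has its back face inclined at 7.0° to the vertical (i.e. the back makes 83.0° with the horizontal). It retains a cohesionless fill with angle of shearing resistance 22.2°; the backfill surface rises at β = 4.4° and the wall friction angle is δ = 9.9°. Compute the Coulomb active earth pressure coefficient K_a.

0.495

K_a = sin²(α+φ) / [sin²α · sin(α−δ) · (1 + √{sin(φ+δ)sin(φ−β) / (sin(α−δ)sin(α+β))})²].
With α = 83.0°, φ = 22.2°, δ = 9.9°, β = 4.4°: K_a = 0.4954.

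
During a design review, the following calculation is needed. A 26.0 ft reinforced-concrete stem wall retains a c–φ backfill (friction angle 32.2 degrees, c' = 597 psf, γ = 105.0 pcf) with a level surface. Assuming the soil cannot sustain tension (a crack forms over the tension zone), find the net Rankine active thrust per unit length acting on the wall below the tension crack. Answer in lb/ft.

467 lb/ft

K_a = 0.3047; √K_a = 0.5520.
Tension-crack depth z_c = 2c/(γ√K_a) = 2×597/(105.0×0.5520) = 20.60 ft.
σ_a at base = K_a γ H − 2c√K_a = 0.3047×105.0×26.0 − 2×597×0.5520 = 172.8 psf.
P_a = ½ × 172.8 × (H − z_c) = 0.5×172.8×5.401 = 466.6 lb/ft.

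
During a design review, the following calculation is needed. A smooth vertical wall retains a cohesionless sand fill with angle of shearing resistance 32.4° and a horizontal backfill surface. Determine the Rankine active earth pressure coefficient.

0.302

K_a = (1 − sin φ)/(1 + sin φ) = (1 − sin 32.4°)/(1 + sin 32.4°) = 0.3022.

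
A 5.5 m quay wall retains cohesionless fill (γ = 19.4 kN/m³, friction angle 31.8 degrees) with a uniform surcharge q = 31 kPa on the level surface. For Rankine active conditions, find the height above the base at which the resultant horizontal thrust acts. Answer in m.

K_a = 0.3098.
Triangular part P₁ = ½K_aγH² = 90.90 at H/3 = 1.833 m; rectangular part P₂ = K_a q H = 52.82 at H/2 = 2.750 m.
ȳ = (P₁·1.833 + P₂·2.750)/(P₁+P₂) = 2.170 m.

2.17 m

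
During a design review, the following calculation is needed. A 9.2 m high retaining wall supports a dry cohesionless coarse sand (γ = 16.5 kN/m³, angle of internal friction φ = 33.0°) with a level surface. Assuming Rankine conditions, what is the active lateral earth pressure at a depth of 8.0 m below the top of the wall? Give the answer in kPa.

K_a = (1 − sin φ)/(1 + sin φ) = 0.2948.
σ_h = K_a γ z = 0.2948 × 16.5 × 8.0 = 38.91 kPa.

38.9 kPa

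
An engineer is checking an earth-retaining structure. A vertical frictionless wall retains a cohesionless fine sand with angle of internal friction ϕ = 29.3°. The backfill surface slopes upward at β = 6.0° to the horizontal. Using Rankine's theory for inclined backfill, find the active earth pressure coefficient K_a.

K_a = cos β · (cos β − √(cos²β − cos²φ)) / (cos β + √(cos²β − cos²φ)).
cos β = 0.9945, cos φ = 0.8721, √(cos²β − cos²φ) = 0.4781.
K_a = 0.9945 × (0.9945 − 0.4781)/(0.9945 + 0.4781) = 0.3488.

0.349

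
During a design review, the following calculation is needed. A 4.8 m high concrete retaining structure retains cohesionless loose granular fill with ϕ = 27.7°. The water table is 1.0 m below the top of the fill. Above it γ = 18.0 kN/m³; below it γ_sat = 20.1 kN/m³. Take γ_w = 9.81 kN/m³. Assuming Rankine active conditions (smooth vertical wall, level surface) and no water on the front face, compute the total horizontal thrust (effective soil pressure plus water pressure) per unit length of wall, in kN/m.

K_a = tan²(45° − φ/2) = 0.3653.
γ' = 20.1 − 9.81 = 10.29 kN/m³. Depth below WT = 3.8 m.
σ'_h at WT = K_a γ d_w = 6.576 kPa; at base = 6.576 + K_a γ' × 3.8 = 20.86 kPa.
P₁ (0–1.0 m) = ½×6.576×1.0 = 3.288. P₂ (1.0–4.8 m) = ½(6.576+20.86)×3.8 = 52.13.
P_w = ½ γ_w h₂² = 0.5×9.81×3.8² = 70.83. Total = 3.288+52.13+70.83 = 126.2 kN/m.

126 kN/m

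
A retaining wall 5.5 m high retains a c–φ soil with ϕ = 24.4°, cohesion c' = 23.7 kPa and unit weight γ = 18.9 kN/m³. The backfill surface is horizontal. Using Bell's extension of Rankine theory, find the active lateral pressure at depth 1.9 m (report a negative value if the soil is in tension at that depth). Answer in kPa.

-15.6 kPa

K_a = (1 − sin φ)/(1 + sin φ) = 0.4153.
σ_a = K_a γ z − 2c√K_a = 0.4153×18.9×1.9 − 2×23.7×0.6445 = -15.63 kPa.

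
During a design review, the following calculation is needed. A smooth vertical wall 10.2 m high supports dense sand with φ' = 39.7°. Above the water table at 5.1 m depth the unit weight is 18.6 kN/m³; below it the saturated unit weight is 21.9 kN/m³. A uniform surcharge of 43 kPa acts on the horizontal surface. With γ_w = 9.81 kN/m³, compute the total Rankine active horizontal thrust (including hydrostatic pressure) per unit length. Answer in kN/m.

419 kN/m

K_a = tan²(45° − φ/2) = 0.2204.
γ' = 21.9 − 9.81 = 12.09 kN/m³. h₂ = H − d_w = 5.1 m.
σ'_h: at surface K_a·q = 9.478; at WT K_a(q+γd_w) = 30.39; at base K_a(q+γd_w+γ'h₂) = 43.98 kPa.
P₁ = ½(9.478+30.39)×5.1 = 101.7; P₂ = ½(30.39+43.98)×5.1 = 189.6; P_w = ½γ_w h₂² = 127.6.
Total = 101.7+189.6+127.6 = 418.9 kN/m.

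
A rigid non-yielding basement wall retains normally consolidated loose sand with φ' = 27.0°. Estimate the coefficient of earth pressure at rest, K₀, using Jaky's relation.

0.546

K₀ = 1 − sin φ' = 1 − sin 27.0° = 0.5460.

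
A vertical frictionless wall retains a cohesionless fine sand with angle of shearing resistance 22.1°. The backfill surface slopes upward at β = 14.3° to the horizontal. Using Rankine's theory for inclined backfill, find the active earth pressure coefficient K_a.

K_a = cos β · (cos β − √(cos²β − cos²φ)) / (cos β + √(cos²β − cos²φ)).
cos β = 0.9690, cos φ = 0.9265, √(cos²β − cos²φ) = 0.2838.
K_a = 0.9690 × (0.9690 − 0.2838)/(0.9690 + 0.2838) = 0.5300.

0.530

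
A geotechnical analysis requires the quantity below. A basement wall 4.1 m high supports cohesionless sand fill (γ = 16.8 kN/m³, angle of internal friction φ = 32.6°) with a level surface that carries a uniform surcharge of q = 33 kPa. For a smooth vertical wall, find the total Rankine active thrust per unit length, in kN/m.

K_a = tan²(45° − φ/2) = 0.2997.
Soil triangle: ½ K_a γ H² = 0.5×0.2997×16.8×4.1² = 42.32 kN/m.
Surcharge rectangle: K_a q H = 0.2997×33×4.1 = 40.55 kN/m.
Total = 42.32 + 40.55 = 82.88 kN/m.

82.9 kN/m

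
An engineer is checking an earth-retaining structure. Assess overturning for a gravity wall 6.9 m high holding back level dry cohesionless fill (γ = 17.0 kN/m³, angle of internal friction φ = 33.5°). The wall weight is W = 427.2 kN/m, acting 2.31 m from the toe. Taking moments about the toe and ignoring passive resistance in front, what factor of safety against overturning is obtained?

3.67

K_a = tan²(45° − 33.5°/2) = 0.2887.
P_a = ½K_aγH² = 0.5×0.2887×17.0×6.9² = 116.8 kN/m, acting at H/3 = 2.300 m above the base.
Overturning moment M_o = P_a × H/3 = 116.8 × 2.300 = 268.7.
Resisting moment M_r = W × 2.31 = 427.2 × 2.31 = 986.8.
FS_overturning = M_r/M_o = 986.8/268.7 = 3.672.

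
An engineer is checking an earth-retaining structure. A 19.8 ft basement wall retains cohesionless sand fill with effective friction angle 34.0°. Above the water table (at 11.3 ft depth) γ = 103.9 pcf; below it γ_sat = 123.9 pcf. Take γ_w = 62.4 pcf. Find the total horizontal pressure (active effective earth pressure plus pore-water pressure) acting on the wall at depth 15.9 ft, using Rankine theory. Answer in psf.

K_a = (1 − sin φ)/(1 + sin φ) = 0.2827.
γ' = 123.9 − 62.4 = 61.50 pcf.
Effective vertical stress at 15.9 ft: σ'_v = 103.9×11.3 + 61.50×4.60 = 1457 psf.
σ'_h = K_a σ'_v = 0.2827 × 1457 = 411.9 psf; u = γ_w × 4.60 = 287.0 psf.
Total σ_h = 411.9 + 287.0 = 698.9 psf.

699 psf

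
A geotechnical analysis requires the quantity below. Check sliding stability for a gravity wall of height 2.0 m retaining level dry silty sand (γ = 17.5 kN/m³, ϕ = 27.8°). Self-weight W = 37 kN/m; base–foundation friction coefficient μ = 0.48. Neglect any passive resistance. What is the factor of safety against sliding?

K_a = tan²(45° − 27.8°/2) = 0.3639.
P_a = ½K_aγH² = 0.5×0.3639×17.5×2.0² = 12.74 kN/m, acting at H/3 = 0.6667 m above the base.
FS_sliding = μW / P_a = 0.48×37 / 12.74 = 1.394.

1.39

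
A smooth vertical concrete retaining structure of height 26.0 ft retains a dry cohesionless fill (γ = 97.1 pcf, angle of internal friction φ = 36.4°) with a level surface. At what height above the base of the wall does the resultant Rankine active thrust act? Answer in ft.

K_a = 0.2552.
The pressure distribution is triangular, so the resultant acts at H/3 above the base = 26.0/3 = 8.667 ft.

8.67 ft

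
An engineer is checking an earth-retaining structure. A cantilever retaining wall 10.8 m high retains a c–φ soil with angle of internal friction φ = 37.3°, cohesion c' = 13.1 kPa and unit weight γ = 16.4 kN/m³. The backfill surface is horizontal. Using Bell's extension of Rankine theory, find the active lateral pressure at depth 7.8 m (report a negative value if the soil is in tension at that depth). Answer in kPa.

K_a = (1 − sin φ)/(1 + sin φ) = 0.2453.
σ_a = K_a γ z − 2c√K_a = 0.2453×16.4×7.8 − 2×13.1×0.4953 = 18.41 kPa.

18.4 kPa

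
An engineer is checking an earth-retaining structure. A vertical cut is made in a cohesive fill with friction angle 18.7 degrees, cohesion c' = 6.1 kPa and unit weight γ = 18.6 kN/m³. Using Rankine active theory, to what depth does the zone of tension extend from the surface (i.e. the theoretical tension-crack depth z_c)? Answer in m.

K_a = tan²(45° − 18.7°/2) = 0.5144; √K_a = 0.7173.
The active pressure is zero where K_a γ z = 2c√K_a, so z_c = 2c/(γ√K_a) = 2×6.1/(18.6×0.7173) = 0.9145 m.

0.914 m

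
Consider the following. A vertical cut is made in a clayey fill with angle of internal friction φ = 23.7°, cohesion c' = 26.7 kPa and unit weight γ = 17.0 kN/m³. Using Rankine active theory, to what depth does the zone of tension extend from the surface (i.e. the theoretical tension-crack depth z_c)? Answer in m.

K_a = tan²(45° − 23.7°/2) = 0.4266; √K_a = 0.6531.
The active pressure is zero where K_a γ z = 2c√K_a, so z_c = 2c/(γ√K_a) = 2×26.7/(17.0×0.6531) = 4.809 m.

4.81 m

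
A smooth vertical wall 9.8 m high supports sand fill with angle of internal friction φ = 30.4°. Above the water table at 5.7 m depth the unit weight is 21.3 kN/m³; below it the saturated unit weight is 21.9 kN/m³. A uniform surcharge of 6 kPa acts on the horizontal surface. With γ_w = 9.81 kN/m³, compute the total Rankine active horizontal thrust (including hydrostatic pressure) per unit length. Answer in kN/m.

412 kN/m

K_a = tan²(45° − φ/2) = 0.3280.
γ' = 21.9 − 9.81 = 12.09 kN/m³. h₂ = H − d_w = 4.1 m.
σ'_h: at surface K_a·q = 1.968; at WT K_a(q+γd_w) = 41.79; at base K_a(q+γd_w+γ'h₂) = 58.05 kPa.
P₁ = ½(1.968+41.79)×5.7 = 124.7; P₂ = ½(41.79+58.05)×4.1 = 204.7; P_w = ½γ_w h₂² = 82.45.
Total = 124.7+204.7+82.45 = 411.8 kN/m.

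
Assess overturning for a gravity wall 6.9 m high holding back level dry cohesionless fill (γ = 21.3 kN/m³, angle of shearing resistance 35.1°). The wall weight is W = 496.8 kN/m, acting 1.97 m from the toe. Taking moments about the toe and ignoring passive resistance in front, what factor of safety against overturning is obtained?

3.11

K_a = tan²(45° − 35.1°/2) = 0.2698.
P_a = ½K_aγH² = 0.5×0.2698×21.3×6.9² = 136.8 kN/m, acting at H/3 = 2.300 m above the base.
Overturning moment M_o = P_a × H/3 = 136.8 × 2.300 = 314.7.
Resisting moment M_r = W × 1.97 = 496.8 × 1.97 = 978.7.
FS_overturning = M_r/M_o = 978.7/314.7 = 3.110.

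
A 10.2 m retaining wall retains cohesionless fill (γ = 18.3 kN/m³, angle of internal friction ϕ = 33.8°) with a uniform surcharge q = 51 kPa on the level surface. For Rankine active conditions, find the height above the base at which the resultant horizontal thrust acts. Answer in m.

K_a = 0.2851.
Triangular part P₁ = ½K_aγH² = 271.4 at H/3 = 3.400 m; rectangular part P₂ = K_a q H = 148.3 at H/2 = 5.100 m.
ȳ = (P₁·3.400 + P₂·5.100)/(P₁+P₂) = 4.001 m.

4.00 m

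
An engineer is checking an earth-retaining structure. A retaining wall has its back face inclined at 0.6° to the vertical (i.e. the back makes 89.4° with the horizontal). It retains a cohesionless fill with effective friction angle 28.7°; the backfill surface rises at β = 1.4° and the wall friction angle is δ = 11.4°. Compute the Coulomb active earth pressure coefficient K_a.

0.331

K_a = sin²(α+φ) / [sin²α · sin(α−δ) · (1 + √{sin(φ+δ)sin(φ−β) / (sin(α−δ)sin(α+β))})²].
With α = 89.4°, φ = 28.7°, δ = 11.4°, β = 1.4°: K_a = 0.3313.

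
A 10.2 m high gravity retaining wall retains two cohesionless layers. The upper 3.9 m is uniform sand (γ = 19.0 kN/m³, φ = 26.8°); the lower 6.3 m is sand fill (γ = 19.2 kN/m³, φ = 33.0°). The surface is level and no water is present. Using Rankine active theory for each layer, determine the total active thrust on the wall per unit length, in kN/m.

305 kN/m

K_a1 = tan²(45°−26.8°/2) = 0.3785; K_a2 = tan²(45°−33.0°/2) = 0.2948.
Layer 1: σ at base = K_a1 γ₁ h₁ = 28.05 kPa; P₁ = ½×28.05×3.9 = 54.69.
Layer 2: σ_v at top = γ₁h₁ = 74.10; σ_h top = K_a2×74.10 = 21.84; σ_h base = K_a2×(74.10+19.2×6.3) = 57.50.
P₂ = ½(21.84+57.50)×6.3 = 249.9. Total P_a = 54.69+249.9 = 304.6 kN/m.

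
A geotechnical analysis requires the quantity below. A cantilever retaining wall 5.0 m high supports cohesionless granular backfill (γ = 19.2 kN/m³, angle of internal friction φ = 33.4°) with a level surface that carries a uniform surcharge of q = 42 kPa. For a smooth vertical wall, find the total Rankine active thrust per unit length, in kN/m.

130 kN/m

K_a = tan²(45° − φ/2) = 0.2899.
Soil triangle: ½ K_a γ H² = 0.5×0.2899×19.2×5.0² = 69.58 kN/m.
Surcharge rectangle: K_a q H = 0.2899×42×5.0 = 60.88 kN/m.
Total = 69.58 + 60.88 = 130.5 kN/m.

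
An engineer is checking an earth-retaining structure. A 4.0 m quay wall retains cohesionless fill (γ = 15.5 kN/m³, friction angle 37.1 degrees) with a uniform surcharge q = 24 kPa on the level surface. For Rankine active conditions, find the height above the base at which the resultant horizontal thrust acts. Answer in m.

K_a = 0.2475.
Triangular part P₁ = ½K_aγH² = 30.69 at H/3 = 1.333 m; rectangular part P₂ = K_a q H = 23.76 at H/2 = 2.000 m.
ȳ = (P₁·1.333 + P₂·2.000)/(P₁+P₂) = 1.624 m.

1.62 m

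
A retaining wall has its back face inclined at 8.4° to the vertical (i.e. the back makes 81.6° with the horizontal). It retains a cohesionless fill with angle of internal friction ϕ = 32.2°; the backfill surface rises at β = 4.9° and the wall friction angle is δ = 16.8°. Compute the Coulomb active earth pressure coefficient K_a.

0.361

K_a = sin²(α+φ) / [sin²α · sin(α−δ) · (1 + √{sin(φ+δ)sin(φ−β) / (sin(α−δ)sin(α+β))})²].
With α = 81.6°, φ = 32.2°, δ = 16.8°, β = 4.9°: K_a = 0.3606.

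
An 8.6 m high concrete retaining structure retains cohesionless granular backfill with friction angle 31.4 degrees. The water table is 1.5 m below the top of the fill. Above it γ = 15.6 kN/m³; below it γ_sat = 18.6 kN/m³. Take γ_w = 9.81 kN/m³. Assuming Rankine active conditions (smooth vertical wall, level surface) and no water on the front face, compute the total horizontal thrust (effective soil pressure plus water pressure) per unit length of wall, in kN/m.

375 kN/m

K_a = tan²(45° − φ/2) = 0.3149.
γ' = 18.6 − 9.81 = 8.790 kN/m³. Depth below WT = 7.1 m.
σ'_h at WT = K_a γ d_w = 7.369 kPa; at base = 7.369 + K_a γ' × 7.1 = 27.02 kPa.
P₁ (0–1.5 m) = ½×7.369×1.5 = 5.527. P₂ (1.5–8.6 m) = ½(7.369+27.02)×7.1 = 122.1.
P_w = ½ γ_w h₂² = 0.5×9.81×7.1² = 247.3. Total = 5.527+122.1+247.3 = 374.9 kN/m.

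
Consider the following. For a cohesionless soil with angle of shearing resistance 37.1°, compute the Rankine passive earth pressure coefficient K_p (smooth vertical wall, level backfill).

K_p = (1 + sin φ)/(1 − sin φ) = tan²(45° + 37.1°/2) = 4.040.

4.04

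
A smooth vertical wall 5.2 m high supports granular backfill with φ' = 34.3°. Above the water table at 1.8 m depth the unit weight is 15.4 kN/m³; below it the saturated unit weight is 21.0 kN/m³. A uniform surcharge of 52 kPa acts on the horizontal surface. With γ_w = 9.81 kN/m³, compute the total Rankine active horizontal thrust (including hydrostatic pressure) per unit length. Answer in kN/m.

184 kN/m

K_a = tan²(45° − φ/2) = 0.2792.
γ' = 21.0 − 9.81 = 11.19 kN/m³. h₂ = H − d_w = 3.4 m.
σ'_h: at surface K_a·q = 14.52; at WT K_a(q+γd_w) = 22.25; at base K_a(q+γd_w+γ'h₂) = 32.88 kPa.
P₁ = ½(14.52+22.25)×1.8 = 33.09; P₂ = ½(22.25+32.88)×3.4 = 93.72; P_w = ½γ_w h₂² = 56.70.
Total = 33.09+93.72+56.70 = 183.5 kN/m.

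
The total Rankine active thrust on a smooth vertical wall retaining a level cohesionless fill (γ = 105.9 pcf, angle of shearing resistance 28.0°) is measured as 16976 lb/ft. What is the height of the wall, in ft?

K_a = 0.3610. P_a = ½ K_a γ H² ⇒ H = √(2P_a/(K_a γ)).
H = √(2×16976/(0.3610×105.9)) = 29.80 ft.

29.8 ft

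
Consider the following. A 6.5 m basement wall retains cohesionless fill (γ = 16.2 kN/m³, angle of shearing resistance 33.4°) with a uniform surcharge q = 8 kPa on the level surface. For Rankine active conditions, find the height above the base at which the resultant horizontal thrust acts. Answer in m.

2.31 m

K_a = 0.2899.
Triangular part P₁ = ½K_aγH² = 99.22 at H/3 = 2.167 m; rectangular part P₂ = K_a q H = 15.08 at H/2 = 3.250 m.
ȳ = (P₁·2.167 + P₂·3.250)/(P₁+P₂) = 2.310 m.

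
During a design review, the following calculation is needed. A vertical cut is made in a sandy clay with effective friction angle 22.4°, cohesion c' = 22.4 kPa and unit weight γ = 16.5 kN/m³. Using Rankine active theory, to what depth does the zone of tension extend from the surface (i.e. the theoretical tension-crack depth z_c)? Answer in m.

K_a = tan²(45° − 22.4°/2) = 0.4482; √K_a = 0.6694.
The active pressure is zero where K_a γ z = 2c√K_a, so z_c = 2c/(γ√K_a) = 2×22.4/(16.5×0.6694) = 4.056 m.

4.06 m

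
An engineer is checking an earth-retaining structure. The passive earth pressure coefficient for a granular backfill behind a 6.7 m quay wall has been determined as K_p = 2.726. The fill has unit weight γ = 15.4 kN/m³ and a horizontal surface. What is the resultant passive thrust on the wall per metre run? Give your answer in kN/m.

942 kN/m

P = ½ K_p γ H² = 0.5 × 2.726 × 15.4 × 6.7² = 942.3 kN/m.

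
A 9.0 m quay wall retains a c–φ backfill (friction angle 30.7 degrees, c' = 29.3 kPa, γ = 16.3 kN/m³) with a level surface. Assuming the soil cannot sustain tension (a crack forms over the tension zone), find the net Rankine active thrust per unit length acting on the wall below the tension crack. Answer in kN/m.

K_a = 0.3240; √K_a = 0.5692.
Tension-crack depth z_c = 2c/(γ√K_a) = 2×29.3/(16.3×0.5692) = 6.316 m.
σ_a at base = K_a γ H − 2c√K_a = 0.3240×16.3×9.0 − 2×29.3×0.5692 = 14.18 kPa.
P_a = ½ × 14.18 × (H − z_c) = 0.5×14.18×2.684 = 19.03 kN/m.

19.0 kN/m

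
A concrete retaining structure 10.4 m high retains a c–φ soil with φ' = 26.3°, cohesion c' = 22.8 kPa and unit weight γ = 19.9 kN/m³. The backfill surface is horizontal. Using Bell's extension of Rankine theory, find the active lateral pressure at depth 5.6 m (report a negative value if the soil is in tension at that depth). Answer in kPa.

K_a = (1 − sin φ)/(1 + sin φ) = 0.3859.
σ_a = K_a γ z − 2c√K_a = 0.3859×19.9×5.6 − 2×22.8×0.6212 = 14.68 kPa.

14.7 kPa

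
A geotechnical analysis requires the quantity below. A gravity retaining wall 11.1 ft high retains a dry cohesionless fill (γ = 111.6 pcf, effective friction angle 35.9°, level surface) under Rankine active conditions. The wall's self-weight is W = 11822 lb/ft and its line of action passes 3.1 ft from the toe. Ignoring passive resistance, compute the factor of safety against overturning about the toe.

5.53

K_a = tan²(45° − 35.9°/2) = 0.2607.
P_a = ½K_aγH² = 0.5×0.2607×111.6×11.1² = 1793 lb/ft, acting at H/3 = 3.700 ft above the base.
Overturning moment M_o = P_a × H/3 = 1793 × 3.700 = 6633.
Resisting moment M_r = W × 3.1 = 11822 × 3.1 = 36650.
FS_overturning = M_r/M_o = 36650/6633 = 5.525.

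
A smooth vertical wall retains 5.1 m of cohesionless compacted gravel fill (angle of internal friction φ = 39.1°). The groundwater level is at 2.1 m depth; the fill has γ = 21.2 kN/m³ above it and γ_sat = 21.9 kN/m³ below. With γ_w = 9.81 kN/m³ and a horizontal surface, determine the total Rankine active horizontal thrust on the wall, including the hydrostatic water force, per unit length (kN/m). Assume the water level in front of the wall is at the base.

97.3 kN/m

K_a = tan²(45° − φ/2) = 0.2265.
γ' = 21.9 − 9.81 = 12.09 kN/m³. Depth below WT = 3.0 m.
σ'_h at WT = K_a γ d_w = 10.08 kPa; at base = 10.08 + K_a γ' × 3.0 = 18.30 kPa.
P₁ (0–2.1 m) = ½×10.08×2.1 = 10.59. P₂ (2.1–5.1 m) = ½(10.08+18.30)×3.0 = 42.57.
P_w = ½ γ_w h₂² = 0.5×9.81×3.0² = 44.14. Total = 10.59+42.57+44.14 = 97.30 kN/m.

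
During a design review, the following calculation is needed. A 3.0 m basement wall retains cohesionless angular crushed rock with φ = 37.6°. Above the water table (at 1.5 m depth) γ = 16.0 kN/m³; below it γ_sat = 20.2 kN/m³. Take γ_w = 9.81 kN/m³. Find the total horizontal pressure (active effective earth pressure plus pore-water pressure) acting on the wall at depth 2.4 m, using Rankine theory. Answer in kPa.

K_a = (1 − sin φ)/(1 + sin φ) = 0.2421.
γ' = 20.2 − 9.81 = 10.39 kN/m³.
Effective vertical stress at 2.4 m: σ'_v = 16.0×1.5 + 10.39×0.900 = 33.35 kPa.
σ'_h = K_a σ'_v = 0.2421 × 33.35 = 8.075 kPa; u = γ_w × 0.900 = 8.829 kPa.
Total σ_h = 8.075 + 8.829 = 16.90 kPa.

16.9 kPa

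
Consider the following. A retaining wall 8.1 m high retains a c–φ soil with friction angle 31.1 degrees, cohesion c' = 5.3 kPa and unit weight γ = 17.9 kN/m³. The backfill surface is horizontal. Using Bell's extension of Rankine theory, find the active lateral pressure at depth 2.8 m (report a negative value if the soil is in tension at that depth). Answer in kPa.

9.99 kPa

K_a = (1 − sin φ)/(1 + sin φ) = 0.3188.
σ_a = K_a γ z − 2c√K_a = 0.3188×17.9×2.8 − 2×5.3×0.5646 = 9.993 kPa.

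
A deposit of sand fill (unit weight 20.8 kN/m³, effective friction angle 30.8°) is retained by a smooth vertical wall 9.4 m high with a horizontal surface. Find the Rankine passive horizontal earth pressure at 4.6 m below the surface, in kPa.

296 kPa

K_p = (1 + sin φ)/(1 − sin φ) = 3.099.
σ_h = K_p γ z = 3.099 × 20.8 × 4.6 = 296.5 kPa.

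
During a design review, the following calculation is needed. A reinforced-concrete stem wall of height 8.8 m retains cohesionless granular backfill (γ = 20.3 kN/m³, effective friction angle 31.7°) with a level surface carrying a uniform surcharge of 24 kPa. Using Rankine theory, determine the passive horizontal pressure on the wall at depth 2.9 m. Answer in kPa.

K_p = (1 + sin φ)/(1 − sin φ) = 3.215.
σ_v = γz + q = 20.3 × 2.9 + 24 = 82.87 kPa.
σ_h = K_p σ_v = 3.215 × 82.87 = 266.4 kPa.

266 kPa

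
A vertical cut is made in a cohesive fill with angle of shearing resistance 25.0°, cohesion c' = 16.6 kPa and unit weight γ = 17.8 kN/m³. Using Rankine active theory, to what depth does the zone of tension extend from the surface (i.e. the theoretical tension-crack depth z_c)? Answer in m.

2.93 m

K_a = tan²(45° − 25.0°/2) = 0.4059; √K_a = 0.6371.
The active pressure is zero where K_a γ z = 2c√K_a, so z_c = 2c/(γ√K_a) = 2×16.6/(17.8×0.6371) = 2.928 m.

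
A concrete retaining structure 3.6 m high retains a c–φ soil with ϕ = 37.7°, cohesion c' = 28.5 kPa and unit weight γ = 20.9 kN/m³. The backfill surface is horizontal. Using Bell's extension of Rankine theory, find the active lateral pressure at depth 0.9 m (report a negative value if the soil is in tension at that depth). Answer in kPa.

-23.5 kPa

K_a = (1 − sin φ)/(1 + sin φ) = 0.2411.
σ_a = K_a γ z − 2c√K_a = 0.2411×20.9×0.9 − 2×28.5×0.4910 = -23.45 kPa.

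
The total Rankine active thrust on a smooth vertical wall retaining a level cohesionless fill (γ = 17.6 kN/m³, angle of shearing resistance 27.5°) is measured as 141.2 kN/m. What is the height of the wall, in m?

6.60 m

K_a = 0.3682. P_a = ½ K_a γ H² ⇒ H = √(2P_a/(K_a γ)).
H = √(2×141.2/(0.3682×17.6)) = 6.601 m.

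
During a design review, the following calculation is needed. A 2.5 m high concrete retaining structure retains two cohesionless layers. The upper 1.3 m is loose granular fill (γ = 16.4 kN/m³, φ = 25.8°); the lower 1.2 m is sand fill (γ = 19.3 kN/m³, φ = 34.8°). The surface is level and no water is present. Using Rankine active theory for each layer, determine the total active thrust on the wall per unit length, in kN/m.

16.2 kN/m

K_a1 = tan²(45°−25.8°/2) = 0.3935; K_a2 = tan²(45°−34.8°/2) = 0.2733.
Layer 1: σ at base = K_a1 γ₁ h₁ = 8.390 kPa; P₁ = ½×8.390×1.3 = 5.453.
Layer 2: σ_v at top = γ₁h₁ = 21.32; σ_h top = K_a2×21.32 = 5.827; σ_h base = K_a2×(21.32+19.3×1.2) = 12.16.
P₂ = ½(5.827+12.16)×1.2 = 10.79. Total P_a = 5.453+10.79 = 16.24 kN/m.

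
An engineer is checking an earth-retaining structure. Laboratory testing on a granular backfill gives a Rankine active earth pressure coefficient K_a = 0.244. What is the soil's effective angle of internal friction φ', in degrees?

K_a = tan²(45° − φ/2) ⇒ 45° − φ/2 = arctan(√0.244) = 26.29°.
φ = 2(45° − 26.29°) = 37.42°.

37.4°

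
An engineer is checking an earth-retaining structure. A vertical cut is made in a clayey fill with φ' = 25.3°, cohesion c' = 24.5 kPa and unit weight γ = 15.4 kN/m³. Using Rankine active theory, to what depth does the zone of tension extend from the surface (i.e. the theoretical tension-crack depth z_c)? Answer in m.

5.02 m

K_a = tan²(45° − 25.3°/2) = 0.4012; √K_a = 0.6334.
The active pressure is zero where K_a γ z = 2c√K_a, so z_c = 2c/(γ√K_a) = 2×24.5/(15.4×0.6334) = 5.023 m.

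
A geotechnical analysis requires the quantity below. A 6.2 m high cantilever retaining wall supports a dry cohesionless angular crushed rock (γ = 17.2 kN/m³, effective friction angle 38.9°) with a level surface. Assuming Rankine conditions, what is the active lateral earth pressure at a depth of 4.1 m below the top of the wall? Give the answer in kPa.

K_a = (1 − sin φ)/(1 + sin φ) = 0.2285.
σ_h = K_a γ z = 0.2285 × 17.2 × 4.1 = 16.12 kPa.

16.1 kPa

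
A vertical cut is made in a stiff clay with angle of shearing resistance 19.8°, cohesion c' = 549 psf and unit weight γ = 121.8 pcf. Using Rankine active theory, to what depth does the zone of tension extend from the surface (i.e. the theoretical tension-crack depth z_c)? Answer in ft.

12.8 ft

K_a = tan²(45° − 19.8°/2) = 0.4939; √K_a = 0.7028.
The active pressure is zero where K_a γ z = 2c√K_a, so z_c = 2c/(γ√K_a) = 2×549/(121.8×0.7028) = 12.83 ft.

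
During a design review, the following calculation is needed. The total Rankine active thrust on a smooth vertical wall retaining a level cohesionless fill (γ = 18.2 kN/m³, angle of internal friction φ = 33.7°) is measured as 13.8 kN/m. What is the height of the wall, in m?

2.30 m

K_a = 0.2863. P_a = ½ K_a γ H² ⇒ H = √(2P_a/(K_a γ)).
H = √(2×13.8/(0.2863×18.2)) = 2.301 m.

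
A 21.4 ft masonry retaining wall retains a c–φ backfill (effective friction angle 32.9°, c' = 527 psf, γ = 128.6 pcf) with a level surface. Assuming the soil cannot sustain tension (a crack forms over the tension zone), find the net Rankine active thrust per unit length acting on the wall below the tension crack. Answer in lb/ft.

K_a = 0.2960; √K_a = 0.5441.
Tension-crack depth z_c = 2c/(γ√K_a) = 2×527/(128.6×0.5441) = 15.06 ft.
σ_a at base = K_a γ H − 2c√K_a = 0.2960×128.6×21.4 − 2×527×0.5441 = 241.2 psf.
P_a = ½ × 241.2 × (H − z_c) = 0.5×241.2×6.336 = 764.2 lb/ft.

764 lb/ft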